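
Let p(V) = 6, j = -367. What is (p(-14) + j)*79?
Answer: -28519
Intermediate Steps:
(p(-14) + j)*79 = (6 - 367)*79 = -361*79 = -28519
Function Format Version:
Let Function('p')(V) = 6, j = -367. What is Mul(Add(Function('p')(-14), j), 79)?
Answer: -28519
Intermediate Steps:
Mul(Add(Function('p')(-14), j), 79) = Mul(Add(6, -367), 79) = Mul(-361, 79) = -28519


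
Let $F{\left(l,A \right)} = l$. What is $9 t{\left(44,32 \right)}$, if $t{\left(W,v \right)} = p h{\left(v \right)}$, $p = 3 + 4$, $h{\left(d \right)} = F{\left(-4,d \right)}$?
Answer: $-252$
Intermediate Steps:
$h{\left(d \right)} = -4$
$p = 7$
$t{\left(W,v \right)} = -28$ ($t{\left(W,v \right)} = 7 \left(-4\right) = -28$)
$9 t{\left(44,32 \right)} = 9 \left(-28\right) = -252$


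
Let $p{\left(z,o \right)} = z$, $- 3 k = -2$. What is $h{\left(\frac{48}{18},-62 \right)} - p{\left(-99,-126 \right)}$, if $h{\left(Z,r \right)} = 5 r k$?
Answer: $- \frac{323}{3} \approx -107.67$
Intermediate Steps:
$k = \frac{2}{3}$ ($k = \left(- \frac{1}{3}\right) \left(-2\right) = \frac{2}{3} \approx 0.66667$)
$h{\left(Z,r \right)} = \frac{10 r}{3}$ ($h{\left(Z,r \right)} = 5 r \frac{2}{3} = \frac{10 r}{3}$)
$h{\left(\frac{48}{18},-62 \right)} - p{\left(-99,-126 \right)} = \frac{10}{3} \left(-62\right) - -99 = - \frac{620}{3} + 99 = - \frac{323}{3}$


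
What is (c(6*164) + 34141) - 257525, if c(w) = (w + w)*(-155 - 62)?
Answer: -650440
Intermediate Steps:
c(w) = -434*w (c(w) = (2*w)*(-217) = -434*w)
(c(6*164) + 34141) - 257525 = (-2604*164 + 34141) - 257525 = (-434*984 + 34141) - 257525 = (-427056 + 34141) - 257525 = -392915 - 257525 = -650440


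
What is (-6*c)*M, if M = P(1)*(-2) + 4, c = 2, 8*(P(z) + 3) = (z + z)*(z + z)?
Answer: -108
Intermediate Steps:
P(z) = -3 + z²/2 (P(z) = -3 + ((z + z)*(z + z))/8 = -3 + ((2*z)*(2*z))/8 = -3 + (4*z²)/8 = -3 + z²/2)
M = 9 (M = (-3 + (½)*1²)*(-2) + 4 = (-3 + (½)*1)*(-2) + 4 = (-3 + ½)*(-2) + 4 = -5/2*(-2) + 4 = 5 + 4 = 9)
(-6*c)*M = -6*2*9 = -12*9 = -108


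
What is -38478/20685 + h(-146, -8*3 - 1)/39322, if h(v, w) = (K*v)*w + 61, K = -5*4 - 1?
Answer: -1032425127/271125190 ≈ -3.8079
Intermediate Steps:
K = -21 (K = -20 - 1 = -21)
h(v, w) = 61 - 21*v*w (h(v, w) = (-21*v)*w + 61 = -21*v*w + 61 = 61 - 21*v*w)
-38478/20685 + h(-146, -8*3 - 1)/39322 = -38478/20685 + (61 - 21*(-146)*(-8*3 - 1))/39322 = -38478*1/20685 + (61 - 21*(-146)*(-2*12 - 1))*(1/39322) = -12826/6895 + (61 - 21*(-146)*(-24 - 1))*(1/39322) = -12826/6895 + (61 - 21*(-146)*(-25))*(1/39322) = -12826/6895 + (61 - 76650)*(1/39322) = -12826/6895 - 76589*1/39322 = -12826/6895 - 76589/39322 = -1032425127/271125190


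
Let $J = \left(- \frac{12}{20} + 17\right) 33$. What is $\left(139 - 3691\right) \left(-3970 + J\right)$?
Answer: $\frac{60895488}{5} \approx 1.2179 \cdot 10^{7}$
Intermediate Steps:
$J = \frac{2706}{5}$ ($J = \left(\left(-12\right) \frac{1}{20} + 17\right) 33 = \left(- \frac{3}{5} + 17\right) 33 = \frac{82}{5} \cdot 33 = \frac{2706}{5} \approx 541.2$)
$\left(139 - 3691\right) \left(-3970 + J\right) = \left(139 - 3691\right) \left(-3970 + \frac{2706}{5}\right) = \left(-3552\right) \left(- \frac{17144}{5}\right) = \frac{60895488}{5}$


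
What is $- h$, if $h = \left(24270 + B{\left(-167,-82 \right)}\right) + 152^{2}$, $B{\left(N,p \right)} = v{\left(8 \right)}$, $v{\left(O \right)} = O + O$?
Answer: $-47390$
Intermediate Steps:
$v{\left(O \right)} = 2 O$
$B{\left(N,p \right)} = 16$ ($B{\left(N,p \right)} = 2 \cdot 8 = 16$)
$h = 47390$ ($h = \left(24270 + 16\right) + 152^{2} = 24286 + 23104 = 47390$)
$- h = \left(-1\right) 47390 = -47390$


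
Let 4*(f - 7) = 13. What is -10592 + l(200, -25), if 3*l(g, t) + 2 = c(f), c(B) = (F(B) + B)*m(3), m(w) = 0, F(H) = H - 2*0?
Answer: -31778/3 ≈ -10593.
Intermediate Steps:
F(H) = H (F(H) = H + 0 = H)
f = 41/4 (f = 7 + (1/4)*13 = 7 + 13/4 = 41/4 ≈ 10.250)
c(B) = 0 (c(B) = (B + B)*0 = (2*B)*0 = 0)
l(g, t) = -2/3 (l(g, t) = -2/3 + (1/3)*0 = -2/3 + 0 = -2/3)
-10592 + l(200, -25) = -10592 - 2/3 = -31778/3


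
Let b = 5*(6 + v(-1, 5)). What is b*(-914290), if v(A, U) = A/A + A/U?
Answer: -31085860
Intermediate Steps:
v(A, U) = 1 + A/U
b = 34 (b = 5*(6 + (-1 + 5)/5) = 5*(6 + (⅕)*4) = 5*(6 + ⅘) = 5*(34/5) = 34)
b*(-914290) = 34*(-914290) = -31085860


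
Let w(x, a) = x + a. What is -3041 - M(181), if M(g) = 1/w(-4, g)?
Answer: -538258/177 ≈ -3041.0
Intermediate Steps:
w(x, a) = a + x
M(g) = 1/(-4 + g) (M(g) = 1/(g - 4) = 1/(-4 + g))
-3041 - M(181) = -3041 - 1/(-4 + 181) = -3041 - 1/177 = -538258/177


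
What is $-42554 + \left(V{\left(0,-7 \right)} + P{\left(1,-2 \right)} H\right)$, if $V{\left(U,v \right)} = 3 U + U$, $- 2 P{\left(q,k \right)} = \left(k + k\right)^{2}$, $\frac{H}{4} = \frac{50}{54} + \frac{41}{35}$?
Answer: $- \frac{40276954}{945} \approx -42621.0$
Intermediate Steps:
$H = \frac{7928}{945}$ ($H = 4 \left(\frac{50}{54} + \frac{41}{35}\right) = 4 \left(50 \cdot \frac{1}{54} + 41 \cdot \frac{1}{35}\right) = 4 \left(\frac{25}{27} + \frac{41}{35}\right) = 4 \cdot \frac{1982}{945} = \frac{7928}{945} \approx 8.3894$)
$P{\left(q,k \right)} = - 2 k^{2}$ ($P{\left(q,k \right)} = - \frac{\left(k + k\right)^{2}}{2} = - \frac{\left(2 k\right)^{2}}{2} = - \frac{4 k^{2}}{2} = - 2 k^{2}$)
$V{\left(U,v \right)} = 4 U$
$-42554 + \left(V{\left(0,-7 \right)} + P{\left(1,-2 \right)} H\right) = -42554 + \left(4 \cdot 0 + - 2 \left(-2\right)^{2} \cdot \frac{7928}{945}\right) = -42554 + \left(0 + \left(-2\right) 4 \cdot \frac{7928}{945}\right) = -42554 + \left(0 - \frac{63424}{945}\right) = -42554 - \frac{63424}{945} = - \frac{40276954}{945}$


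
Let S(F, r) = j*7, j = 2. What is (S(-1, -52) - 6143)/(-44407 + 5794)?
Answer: 2043/12871 ≈ 0.15873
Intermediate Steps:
S(F, r) = 14 (S(F, r) = 2*7 = 14)
(S(-1, -52) - 6143)/(-44407 + 5794) = (14 - 6143)/(-44407 + 5794) = -6129/(-38613) = -6129*(-1/38613) = 2043/12871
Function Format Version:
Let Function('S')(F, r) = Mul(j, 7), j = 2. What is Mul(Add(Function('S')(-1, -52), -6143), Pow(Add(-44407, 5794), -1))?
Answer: Rational(2043, 12871) ≈ 0.15873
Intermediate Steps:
Function('S')(F, r) = 14 (Function('S')(F, r) = Mul(2, 7) = 14)
Mul(Add(Function('S')(-1, -52), -6143), Pow(Add(-44407, 5794), -1)) = Mul(Add(14, -6143), Pow(Add(-44407, 5794), -1)) = Mul(-6129, Pow(-38613, -1)) = Mul(-6129, Rational(-1, 38613)) = Rational(2043, 12871)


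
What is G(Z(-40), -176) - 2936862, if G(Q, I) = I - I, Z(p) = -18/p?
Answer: -2936862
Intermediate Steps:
G(Q, I) = 0
G(Z(-40), -176) - 2936862 = 0 - 2936862 = -2936862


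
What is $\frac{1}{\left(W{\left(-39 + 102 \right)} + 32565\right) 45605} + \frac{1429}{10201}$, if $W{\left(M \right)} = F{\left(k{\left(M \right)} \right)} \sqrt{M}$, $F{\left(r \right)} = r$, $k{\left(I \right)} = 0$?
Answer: $\frac{2122246243126}{15149778741825} \approx 0.14008$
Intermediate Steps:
$W{\left(M \right)} = 0$ ($W{\left(M \right)} = 0 \sqrt{M} = 0$)
$\frac{1}{\left(W{\left(-39 + 102 \right)} + 32565\right) 45605} + \frac{1429}{10201} = \frac{1}{\left(0 + 32565\right) 45605} + \frac{1429}{10201} = \frac{1}{32565} \cdot \frac{1}{45605} + 1429 \cdot \frac{1}{10201} = \frac{1}{32565} \cdot \frac{1}{45605} + \frac{1429}{10201} = \frac{1}{1485126825} + \frac{1429}{10201} = \frac{2122246243126}{15149778741825}$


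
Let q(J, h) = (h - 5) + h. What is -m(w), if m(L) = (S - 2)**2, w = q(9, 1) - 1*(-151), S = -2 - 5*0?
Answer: -16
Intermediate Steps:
q(J, h) = -5 + 2*h (q(J, h) = (-5 + h) + h = -5 + 2*h)
S = -2 (S = -2 + 0 = -2)
w = 148 (w = (-5 + 2*1) - 1*(-151) = (-5 + 2) + 151 = -3 + 151 = 148)
m(L) = 16 (m(L) = (-2 - 2)**2 = (-4)**2 = 16)
-m(w) = -1*16 = -16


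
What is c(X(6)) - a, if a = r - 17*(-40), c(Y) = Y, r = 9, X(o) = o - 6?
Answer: -689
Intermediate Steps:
X(o) = -6 + o
a = 689 (a = 9 - 17*(-40) = 9 + 680 = 689)
c(X(6)) - a = (-6 + 6) - 1*689 = 0 - 689 = -689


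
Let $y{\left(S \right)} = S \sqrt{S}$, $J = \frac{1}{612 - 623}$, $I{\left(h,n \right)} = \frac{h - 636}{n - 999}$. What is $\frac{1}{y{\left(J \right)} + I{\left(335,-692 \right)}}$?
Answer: $\frac{677467021}{123449412} + \frac{31454291 i \sqrt{11}}{123449412} \approx 5.4878 + 0.84506 i$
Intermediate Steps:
$I{\left(h,n \right)} = \frac{-636 + h}{-999 + n}$
$J = - \frac{1}{11}$ ($J = \frac{1}{-11} = - \frac{1}{11} \approx -0.090909$)
$y{\left(S \right)} = S^{\frac{3}{2}}$
$\frac{1}{y{\left(J \right)} + I{\left(335,-692 \right)}} = \frac{1}{\left(- \frac{1}{11}\right)^{\frac{3}{2}} + \frac{-636 + 335}{-999 - 692}} = \frac{1}{- \frac{i \sqrt{11}}{121} + \frac{1}{-1691} \left(-301\right)} = \frac{1}{- \frac{i \sqrt{11}}{121} - - \frac{301}{1691}} = \frac{1}{- \frac{i \sqrt{11}}{121} + \frac{301}{1691}} = \frac{1}{\frac{301}{1691} - \frac{i \sqrt{11}}{121}}$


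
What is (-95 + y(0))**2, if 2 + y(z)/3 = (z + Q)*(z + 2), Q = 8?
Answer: 2809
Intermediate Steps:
y(z) = -6 + 3*(2 + z)*(8 + z) (y(z) = -6 + 3*((z + 8)*(z + 2)) = -6 + 3*((8 + z)*(2 + z)) = -6 + 3*((2 + z)*(8 + z)) = -6 + 3*(2 + z)*(8 + z))
(-95 + y(0))**2 = (-95 + (42 + 3*0**2 + 30*0))**2 = (-95 + (42 + 3*0 + 0))**2 = (-95 + (42 + 0 + 0))**2 = (-95 + 42)**2 = (-53)**2 = 2809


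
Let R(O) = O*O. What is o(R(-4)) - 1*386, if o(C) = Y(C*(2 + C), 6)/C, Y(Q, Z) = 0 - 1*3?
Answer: -6179/16 ≈ -386.19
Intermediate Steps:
Y(Q, Z) = -3 (Y(Q, Z) = 0 - 3 = -3)
R(O) = O²
o(C) = -3/C
o(R(-4)) - 1*386 = -3/((-4)²) - 1*386 = -3/16 - 386 = -6179/16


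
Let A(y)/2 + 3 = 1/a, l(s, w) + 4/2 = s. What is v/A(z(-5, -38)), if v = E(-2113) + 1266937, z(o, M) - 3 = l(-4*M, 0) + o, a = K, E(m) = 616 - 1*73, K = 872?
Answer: -110524256/523 ≈ -2.1133e+5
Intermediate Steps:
l(s, w) = -2 + s
E(m) = 543 (E(m) = 616 - 73 = 543)
a = 872
z(o, M) = 1 + o - 4*M (z(o, M) = 3 + ((-2 - 4*M) + o) = 3 + (-2 + o - 4*M) = 1 + o - 4*M)
v = 1267480 (v = 543 + 1266937 = 1267480)
A(y) = -2615/436 (A(y) = -6 + 2/872 = -6 + 2*(1/872) = -6 + 1/436 = -2615/436)
v/A(z(-5, -38)) = 1267480/(-2615/436) = 1267480*(-436/2615) = -110524256/523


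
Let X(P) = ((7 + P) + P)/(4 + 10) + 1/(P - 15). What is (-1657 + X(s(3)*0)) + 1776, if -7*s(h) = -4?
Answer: 3583/30 ≈ 119.43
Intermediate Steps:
s(h) = 4/7 (s(h) = -⅐*(-4) = 4/7)
X(P) = ½ + 1/(-15 + P) + P/7 (X(P) = (7 + 2*P)/14 + 1/(-15 + P) = (7 + 2*P)*(1/14) + 1/(-15 + P) = (½ + P/7) + 1/(-15 + P) = ½ + 1/(-15 + P) + P/7)
(-1657 + X(s(3)*0)) + 1776 = (-1657 + (-91 - 92*0/7 + 2*((4/7)*0)²)/(14*(-15 + (4/7)*0))) + 1776 = (-1657 + (-91 - 23*0 + 2*0²)/(14*(-15 + 0))) + 1776 = (-1657 + (1/14)*(-91 + 0 + 2*0)/(-15)) + 1776 = (-1657 + (1/14)*(-1/15)*(-91 + 0 + 0)) + 1776 = (-1657 + (1/14)*(-1/15)*(-91)) + 1776 = (-1657 + 13/30) + 1776 = -49697/30 + 1776 = 3583/30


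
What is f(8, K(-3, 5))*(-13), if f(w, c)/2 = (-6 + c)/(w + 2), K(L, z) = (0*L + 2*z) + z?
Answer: -117/5 ≈ -23.400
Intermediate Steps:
K(L, z) = 3*z (K(L, z) = (0 + 2*z) + z = 2*z + z = 3*z)
f(w, c) = 2*(-6 + c)/(2 + w) (f(w, c) = 2*((-6 + c)/(w + 2)) = 2*((-6 + c)/(2 + w)) = 2*(-6 + c)/(2 + w))
f(8, K(-3, 5))*(-13) = (2*(-6 + 3*5)/(2 + 8))*(-13) = (2*(-6 + 15)/10)*(-13) = (2*(⅒)*9)*(-13) = (9/5)*(-13) = -117/5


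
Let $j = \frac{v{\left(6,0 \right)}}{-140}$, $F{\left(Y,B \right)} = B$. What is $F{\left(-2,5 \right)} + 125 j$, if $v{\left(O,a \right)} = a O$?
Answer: $5$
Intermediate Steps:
$v{\left(O,a \right)} = O a$
$j = 0$ ($j = \frac{6 \cdot 0}{-140} = 0 \left(- \frac{1}{140}\right) = 0$)
$F{\left(-2,5 \right)} + 125 j = 5 + 125 \cdot 0 = 5 + 0 = 5$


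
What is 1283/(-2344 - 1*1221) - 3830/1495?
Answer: -135409/46345 ≈ -2.9218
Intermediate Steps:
1283/(-2344 - 1*1221) - 3830/1495 = 1283/(-2344 - 1221) - 3830*1/1495 = 1283/(-3565) - 766/299 = 1283*(-1/3565) - 766/299 = -1283/3565 - 766/299 = -135409/46345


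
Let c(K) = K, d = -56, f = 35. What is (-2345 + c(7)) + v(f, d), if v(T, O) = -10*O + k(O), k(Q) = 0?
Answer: -1778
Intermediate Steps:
v(T, O) = -10*O (v(T, O) = -10*O + 0 = -10*O)
(-2345 + c(7)) + v(f, d) = (-2345 + 7) - 10*(-56) = -2338 + 560 = -1778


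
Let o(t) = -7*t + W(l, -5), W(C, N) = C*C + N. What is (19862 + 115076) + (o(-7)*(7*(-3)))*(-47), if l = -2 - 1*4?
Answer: 213898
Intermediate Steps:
l = -6 (l = -2 - 4 = -6)
W(C, N) = N + C² (W(C, N) = C² + N = N + C²)
o(t) = 31 - 7*t (o(t) = -7*t + (-5 + (-6)²) = -7*t + (-5 + 36) = -7*t + 31 = 31 - 7*t)
(19862 + 115076) + (o(-7)*(7*(-3)))*(-47) = (19862 + 115076) + ((31 - 7*(-7))*(7*(-3)))*(-47) = 134938 + ((31 + 49)*(-21))*(-47) = 134938 + (80*(-21))*(-47) = 134938 - 1680*(-47) = 134938 + 78960 = 213898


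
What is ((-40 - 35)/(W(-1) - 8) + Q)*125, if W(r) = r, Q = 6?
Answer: 5375/3 ≈ 1791.7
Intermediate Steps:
((-40 - 35)/(W(-1) - 8) + Q)*125 = ((-40 - 35)/(-1 - 8) + 6)*125 = (-75/(-9) + 6)*125 = (-75*(-1/9) + 6)*125 = (25/3 + 6)*125 = (43/3)*125 = 5375/3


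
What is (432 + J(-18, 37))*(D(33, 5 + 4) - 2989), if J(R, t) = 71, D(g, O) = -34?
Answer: -1520569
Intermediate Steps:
(432 + J(-18, 37))*(D(33, 5 + 4) - 2989) = (432 + 71)*(-34 - 2989) = 503*(-3023) = -1520569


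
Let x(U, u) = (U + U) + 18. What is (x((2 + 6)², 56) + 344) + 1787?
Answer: 2277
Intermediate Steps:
x(U, u) = 18 + 2*U (x(U, u) = 2*U + 18 = 18 + 2*U)
(x((2 + 6)², 56) + 344) + 1787 = ((18 + 2*(2 + 6)²) + 344) + 1787 = ((18 + 2*8²) + 344) + 1787 = ((18 + 2*64) + 344) + 1787 = ((18 + 128) + 344) + 1787 = (146 + 344) + 1787 = 490 + 1787 = 2277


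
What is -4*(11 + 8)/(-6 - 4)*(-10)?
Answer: -76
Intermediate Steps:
-4*(11 + 8)/(-6 - 4)*(-10) = -76/(-10)*(-10) = -76*(-1)/10*(-10) = -4*(-19/10)*(-10) = (38/5)*(-10) = -76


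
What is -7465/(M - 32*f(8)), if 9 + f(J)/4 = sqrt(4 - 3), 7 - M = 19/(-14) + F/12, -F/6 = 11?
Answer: -10451/1453 ≈ -7.1927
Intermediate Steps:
F = -66 (F = -6*11 = -66)
M = 97/7 (M = 7 - (19/(-14) - 66/12) = 7 - (19*(-1/14) - 66*1/12) = 7 - (-19/14 - 11/2) = 7 - 1*(-48/7) = 7 + 48/7 = 97/7 ≈ 13.857)
f(J) = -32 (f(J) = -36 + 4*sqrt(4 - 3) = -36 + 4*sqrt(1) = -36 + 4*1 = -36 + 4 = -32)
-7465/(M - 32*f(8)) = -7465/(97/7 - 32*(-32)) = -7465/(97/7 + 1024) = -7465/7265/7 = -7465*7/7265 = -10451/1453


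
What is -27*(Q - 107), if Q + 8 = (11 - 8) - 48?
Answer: 4320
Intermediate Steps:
Q = -53 (Q = -8 + ((11 - 8) - 48) = -8 + (3 - 48) = -8 - 45 = -53)
-27*(Q - 107) = -27*(-53 - 107) = -27*(-160) = 4320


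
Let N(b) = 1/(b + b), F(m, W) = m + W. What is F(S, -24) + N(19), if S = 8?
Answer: -607/38 ≈ -15.974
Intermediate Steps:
F(m, W) = W + m
N(b) = 1/(2*b)
F(S, -24) + N(19) = (-24 + 8) + (½)/19 = -16 + (½)*(1/19) = -16 + 1/38 = -607/38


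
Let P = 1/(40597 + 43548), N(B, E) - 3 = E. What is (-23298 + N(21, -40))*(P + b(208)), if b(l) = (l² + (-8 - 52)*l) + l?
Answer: -12170704531947/16829 ≈ -7.2320e+8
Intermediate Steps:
N(B, E) = 3 + E
P = 1/84145 ≈ 1.1884e-5
b(l) = l² - 59*l (b(l) = (l² - 60*l) + l = l² - 59*l)
(-23298 + N(21, -40))*(P + b(208)) = (-23298 + (3 - 40))*(1/84145 + 208*(-59 + 208)) = (-23298 - 37)*(1/84145 + 208*149) = -23335*(1/84145 + 30992) = -23335*2607821841/84145 = -12170704531947/16829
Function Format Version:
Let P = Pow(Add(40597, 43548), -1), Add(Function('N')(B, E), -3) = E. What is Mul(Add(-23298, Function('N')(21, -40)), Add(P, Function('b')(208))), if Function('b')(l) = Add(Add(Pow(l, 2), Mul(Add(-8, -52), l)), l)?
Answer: Rational(-12170704531947, 16829) ≈ -7.2320e+8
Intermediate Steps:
Function('N')(B, E) = Add(3, E)
P = Rational(1, 84145) (P = Pow(84145, -1) = Rational(1, 84145) ≈ 1.1884e-5)
Function('b')(l) = Add(Pow(l, 2), Mul(-59, l)) (Function('b')(l) = Add(Add(Pow(l, 2), Mul(-60, l)), l) = Add(Pow(l, 2), Mul(-59, l)))
Mul(Add(-23298, Function('N')(21, -40)), Add(P, Function('b')(208))) = Mul(Add(-23298, Add(3, -40)), Add(Rational(1, 84145), Mul(208, Add(-59, 208)))) = Mul(Add(-23298, -37), Add(Rational(1, 84145), Mul(208, 149))) = Mul(-23335, Add(Rational(1, 84145), 30992)) = Mul(-23335, Rational(2607821841, 84145)) = Rational(-12170704531947, 16829)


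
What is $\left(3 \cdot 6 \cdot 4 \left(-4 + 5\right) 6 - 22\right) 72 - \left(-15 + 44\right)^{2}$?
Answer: $28679$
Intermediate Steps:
$\left(3 \cdot 6 \cdot 4 \left(-4 + 5\right) 6 - 22\right) 72 - \left(-15 + 44\right)^{2} = \left(18 \cdot 4 \cdot 1 \cdot 6 - 22\right) 72 - 29^{2} = \left(72 \cdot 6 - 22\right) 72 - 841 = \left(432 - 22\right) 72 - 841 = 410 \cdot 72 - 841 = 29520 - 841 = 28679$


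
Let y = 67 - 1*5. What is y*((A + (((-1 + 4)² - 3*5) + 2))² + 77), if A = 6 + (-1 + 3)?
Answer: 5766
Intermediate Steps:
y = 62 (y = 67 - 5 = 62)
A = 8 (A = 6 + 2 = 8)
y*((A + (((-1 + 4)² - 3*5) + 2))² + 77) = 62*((8 + (((-1 + 4)² - 3*5) + 2))² + 77) = 62*((8 + ((3² - 15) + 2))² + 77) = 62*((8 + ((9 - 15) + 2))² + 77) = 62*((8 + (-6 + 2))² + 77) = 62*((8 - 4)² + 77) = 62*(4² + 77) = 62*(16 + 77) = 62*93 = 5766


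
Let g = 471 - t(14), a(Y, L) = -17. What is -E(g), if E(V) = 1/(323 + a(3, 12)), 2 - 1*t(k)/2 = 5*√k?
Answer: -1/306 ≈ -0.0032680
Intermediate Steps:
t(k) = 4 - 10*√k
g = 467 + 10*√14 (g = 471 - (4 - 10*√14) = 471 + (-4 + 10*√14) = 467 + 10*√14 ≈ 504.42)
E(V) = 1/306 (E(V) = 1/(323 - 17) = 1/306)
-E(g) = -1*1/306 = -1/306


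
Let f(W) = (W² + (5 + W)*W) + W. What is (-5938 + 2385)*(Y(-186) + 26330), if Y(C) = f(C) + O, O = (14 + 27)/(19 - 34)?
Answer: -5031222097/15 ≈ -3.3541e+8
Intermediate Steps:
f(W) = W + W² + W*(5 + W) (f(W) = (W² + W*(5 + W)) + W = W + W² + W*(5 + W))
O = -41/15 (O = 41/(-15) = 41*(-1/15) = -41/15 ≈ -2.7333)
Y(C) = -41/15 + 2*C*(3 + C) (Y(C) = 2*C*(3 + C) - 41/15 = -41/15 + 2*C*(3 + C))
(-5938 + 2385)*(Y(-186) + 26330) = (-5938 + 2385)*((-41/15 + 2*(-186)*(3 - 186)) + 26330) = -3553*((-41/15 + 2*(-186)*(-183)) + 26330) = -3553*((-41/15 + 68076) + 26330) = -3553*(1021099/15 + 26330) = -3553*1416049/15 = -5031222097/15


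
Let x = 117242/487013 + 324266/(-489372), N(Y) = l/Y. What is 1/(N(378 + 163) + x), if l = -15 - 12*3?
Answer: -64468407238638/33275339278715 ≈ -1.9374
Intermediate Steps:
l = -51 (l = -15 - 36 = -51)
N(Y) = -51/Y
x = -50273402717/119165262918 (x = 117242*(1/487013) + 324266*(-1/489372) = 117242/487013 - 162133/244686 = -50273402717/119165262918 ≈ -0.42188)
1/(N(378 + 163) + x) = 1/(-51/(378 + 163) - 50273402717/119165262918) = 1/(-51/541 - 50273402717/119165262918) = 1/(-33275339278715/64468407238638) = -64468407238638/33275339278715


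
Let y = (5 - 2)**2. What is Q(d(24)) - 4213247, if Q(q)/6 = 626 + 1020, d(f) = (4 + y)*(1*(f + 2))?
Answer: -4203371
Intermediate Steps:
y = 9 (y = 3**2 = 9)
d(f) = 26 + 13*f (d(f) = (4 + 9)*(1*(f + 2)) = 13*(1*(2 + f)) = 13*(2 + f) = 26 + 13*f)
Q(q) = 9876 (Q(q) = 6*(626 + 1020) = 6*1646 = 9876)
Q(d(24)) - 4213247 = 9876 - 4213247 = -4203371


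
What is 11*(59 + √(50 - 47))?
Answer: 649 + 11*√3 ≈ 668.05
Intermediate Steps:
11*(59 + √(50 - 47)) = 11*(59 + √3) = 649 + 11*√3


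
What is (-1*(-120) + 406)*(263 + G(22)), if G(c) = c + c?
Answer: 161482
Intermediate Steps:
G(c) = 2*c
(-1*(-120) + 406)*(263 + G(22)) = (-1*(-120) + 406)*(263 + 2*22) = (120 + 406)*(263 + 44) = 526*307 = 161482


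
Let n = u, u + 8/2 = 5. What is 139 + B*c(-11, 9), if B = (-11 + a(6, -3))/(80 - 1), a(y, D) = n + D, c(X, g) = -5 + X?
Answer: 11189/79 ≈ 141.63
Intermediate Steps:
u = 1 (u = -4 + 5 = 1)
n = 1
a(y, D) = 1 + D
B = -13/79 (B = (-11 + (1 - 3))/(80 - 1) = (-11 - 2)/79 = -13*1/79 = -13/79 ≈ -0.16456)
139 + B*c(-11, 9) = 139 - 13*(-5 - 11)/79 = 139 - 13/79*(-16) = 139 + 208/79 = 11189/79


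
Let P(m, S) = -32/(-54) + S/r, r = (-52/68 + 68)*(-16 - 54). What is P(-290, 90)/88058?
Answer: 13765/2113656174 ≈ 6.5124e-6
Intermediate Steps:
r = -80010/17 (r = (-52*1/68 + 68)*(-70) = (-13/17 + 68)*(-70) = (1143/17)*(-70) = -80010/17 ≈ -4706.5)
P(m, S) = 16/27 - 17*S/80010 (P(m, S) = -32/(-54) + S/(-80010/17) = -32*(-1/54) + S*(-17/80010) = 16/27 - 17*S/80010)
P(-290, 90)/88058 = (16/27 - 17/80010*90)/88058 = (16/27 - 17/889)*(1/88058) = (13765/24003)*(1/88058) = 13765/2113656174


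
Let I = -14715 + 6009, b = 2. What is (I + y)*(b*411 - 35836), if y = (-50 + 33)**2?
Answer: 294712838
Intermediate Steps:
I = -8706
y = 289 (y = (-17)**2 = 289)
(I + y)*(b*411 - 35836) = (-8706 + 289)*(2*411 - 35836) = -8417*(822 - 35836) = -8417*(-35014) = 294712838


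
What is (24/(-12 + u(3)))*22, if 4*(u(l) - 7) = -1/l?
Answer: -6336/61 ≈ -103.87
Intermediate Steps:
u(l) = 7 - 1/(4*l) (u(l) = 7 + (-1/l)/4 = 7 - 1/(4*l))
(24/(-12 + u(3)))*22 = (24/(-12 + (7 - ¼/3)))*22 = (24/(-12 + (7 - ¼*⅓)))*22 = (24/(-12 + (7 - 1/12)))*22 = (24/(-12 + 83/12))*22 = (24/(-61/12))*22 = (24*(-12/61))*22 = -288/61*22 = -6336/61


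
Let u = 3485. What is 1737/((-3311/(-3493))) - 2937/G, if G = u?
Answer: 3019279854/1648405 ≈ 1831.6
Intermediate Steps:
G = 3485
1737/((-3311/(-3493))) - 2937/G = 1737/((-3311/(-3493))) - 2937/3485 = 1737/((-3311*(-1/3493))) - 2937*1/3485 = 1737/(473/499) - 2937/3485 = 1737*(499/473) - 2937/3485 = 866763/473 - 2937/3485 = 3019279854/1648405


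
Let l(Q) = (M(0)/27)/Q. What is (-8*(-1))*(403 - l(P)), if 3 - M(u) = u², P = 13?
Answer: 377200/117 ≈ 3223.9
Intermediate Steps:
M(u) = 3 - u²
l(Q) = 1/(9*Q) (l(Q) = ((3 - 1*0²)/27)/Q = ((3 - 1*0)*(1/27))/Q = ((3 + 0)*(1/27))/Q = (3*(1/27))/Q = 1/(9*Q))
(-8*(-1))*(403 - l(P)) = (-8*(-1))*(403 - 1/(9*13)) = 8*(403 - 1/(9*13)) = 8*(403 - 1*1/117) = 8*(403 - 1/117) = 8*(47150/117) = 377200/117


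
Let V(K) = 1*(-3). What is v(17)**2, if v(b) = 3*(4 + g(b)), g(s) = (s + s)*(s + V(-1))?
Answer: 2073600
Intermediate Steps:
V(K) = -3
g(s) = 2*s*(-3 + s) (g(s) = (s + s)*(s - 3) = (2*s)*(-3 + s) = 2*s*(-3 + s))
v(b) = 12 + 6*b*(-3 + b) (v(b) = 3*(4 + 2*b*(-3 + b)) = 12 + 6*b*(-3 + b))
v(17)**2 = (12 + 6*17*(-3 + 17))**2 = (12 + 6*17*14)**2 = (12 + 1428)**2 = 1440**2 = 2073600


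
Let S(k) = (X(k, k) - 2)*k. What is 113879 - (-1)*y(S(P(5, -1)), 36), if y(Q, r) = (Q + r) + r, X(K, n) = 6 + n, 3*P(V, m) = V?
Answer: 1025644/9 ≈ 1.1396e+5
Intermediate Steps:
P(V, m) = V/3
S(k) = k*(4 + k) (S(k) = ((6 + k) - 2)*k = (4 + k)*k = k*(4 + k))
y(Q, r) = Q + 2*r
113879 - (-1)*y(S(P(5, -1)), 36) = 113879 - (-1)*(((⅓)*5)*(4 + (⅓)*5) + 2*36) = 113879 - (-1)*(5*(4 + 5/3)/3 + 72) = 113879 - (-1)*((5/3)*(17/3) + 72) = 113879 - (-1)*(85/9 + 72) = 113879 - (-1)*733/9 = 113879 - 1*(-733/9) = 113879 + 733/9 = 1025644/9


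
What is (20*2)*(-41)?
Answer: -1640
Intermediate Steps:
(20*2)*(-41) = 40*(-41) = -1640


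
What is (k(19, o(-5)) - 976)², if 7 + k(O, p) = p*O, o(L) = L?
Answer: 1162084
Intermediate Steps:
k(O, p) = -7 + O*p (k(O, p) = -7 + p*O = -7 + O*p)
(k(19, o(-5)) - 976)² = ((-7 + 19*(-5)) - 976)² = ((-7 - 95) - 976)² = (-102 - 976)² = (-1078)² = 1162084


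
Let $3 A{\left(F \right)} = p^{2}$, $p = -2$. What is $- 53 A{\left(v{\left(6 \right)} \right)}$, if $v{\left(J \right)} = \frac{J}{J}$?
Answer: $- \frac{212}{3} \approx -70.667$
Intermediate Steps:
$v{\left(J \right)} = 1$
$A{\left(F \right)} = \frac{4}{3}$ ($A{\left(F \right)} = \frac{\left(-2\right)^{2}}{3} = \frac{1}{3} \cdot 4 = \frac{4}{3}$)
$- 53 A{\left(v{\left(6 \right)} \right)} = \left(-53\right) \frac{4}{3} = - \frac{212}{3}$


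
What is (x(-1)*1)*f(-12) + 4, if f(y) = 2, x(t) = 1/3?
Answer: 14/3 ≈ 4.6667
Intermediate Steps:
x(t) = ⅓
(x(-1)*1)*f(-12) + 4 = ((⅓)*1)*2 + 4 = (⅓)*2 + 4 = ⅔ + 4 = 14/3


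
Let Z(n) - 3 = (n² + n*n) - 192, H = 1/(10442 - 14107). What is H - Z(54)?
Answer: -20681596/3665 ≈ -5643.0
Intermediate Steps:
H = -1/3665 (H = 1/(-3665) = -1/3665 ≈ -0.00027285)
Z(n) = -189 + 2*n² (Z(n) = 3 + ((n² + n*n) - 192) = 3 + ((n² + n²) - 192) = 3 + (2*n² - 192) = 3 + (-192 + 2*n²) = -189 + 2*n²)
H - Z(54) = -1/3665 - (-189 + 2*54²) = -1/3665 - (-189 + 2*2916) = -1/3665 - (-189 + 5832) = -1/3665 - 1*5643 = -1/3665 - 5643 = -20681596/3665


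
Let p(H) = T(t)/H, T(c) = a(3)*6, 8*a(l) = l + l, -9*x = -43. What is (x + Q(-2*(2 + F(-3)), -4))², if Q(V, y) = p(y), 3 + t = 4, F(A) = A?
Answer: 69169/5184 ≈ 13.343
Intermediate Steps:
x = 43/9 (x = -⅑*(-43) = 43/9 ≈ 4.7778)
t = 1 (t = -3 + 4 = 1)
a(l) = l/4 (a(l) = (l + l)/8 = (2*l)/8 = l/4)
T(c) = 9/2 (T(c) = ((¼)*3)*6 = (¾)*6 = 9/2)
p(H) = 9/(2*H)
Q(V, y) = 9/(2*y)
(x + Q(-2*(2 + F(-3)), -4))² = (43/9 + (9/2)/(-4))² = (43/9 + (9/2)*(-¼))² = (43/9 - 9/8)² = (263/72)² = 69169/5184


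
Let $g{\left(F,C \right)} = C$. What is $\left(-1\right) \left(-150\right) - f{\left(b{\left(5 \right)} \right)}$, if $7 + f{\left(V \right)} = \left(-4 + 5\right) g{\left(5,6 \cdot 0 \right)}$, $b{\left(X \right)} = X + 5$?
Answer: $157$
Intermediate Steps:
$b{\left(X \right)} = 5 + X$
$f{\left(V \right)} = -7$ ($f{\left(V \right)} = -7 + \left(-4 + 5\right) 6 \cdot 0 = -7 + 1 \cdot 0 = -7 + 0 = -7$)
$\left(-1\right) \left(-150\right) - f{\left(b{\left(5 \right)} \right)} = \left(-1\right) \left(-150\right) - -7 = 150 + 7 = 157$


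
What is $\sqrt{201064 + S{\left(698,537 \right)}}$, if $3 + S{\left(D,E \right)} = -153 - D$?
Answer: $\sqrt{200210} \approx 447.45$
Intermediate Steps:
$S{\left(D,E \right)} = -156 - D$ ($S{\left(D,E \right)} = -3 - \left(153 + D\right) = -156 - D$)
$\sqrt{201064 + S{\left(698,537 \right)}} = \sqrt{201064 - 854} = \sqrt{200210}$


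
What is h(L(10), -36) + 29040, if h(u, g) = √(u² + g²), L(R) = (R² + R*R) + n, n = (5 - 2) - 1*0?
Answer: 29040 + √42505 ≈ 29246.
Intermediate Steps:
n = 3 (n = 3 + 0 = 3)
L(R) = 3 + 2*R² (L(R) = (R² + R*R) + 3 = (R² + R²) + 3 = 2*R² + 3 = 3 + 2*R²)
h(u, g) = √(g² + u²)
h(L(10), -36) + 29040 = √((-36)² + (3 + 2*10²)²) + 29040 = √(1296 + (3 + 2*100)²) + 29040 = √(1296 + (3 + 200)²) + 29040 = √(1296 + 203²) + 29040 = √(1296 + 41209) + 29040 = √42505 + 29040 = 29040 + √42505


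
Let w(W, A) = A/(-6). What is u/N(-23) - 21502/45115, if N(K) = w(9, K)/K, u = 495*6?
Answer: -803970802/45115 ≈ -17820.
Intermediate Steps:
w(W, A) = -A/6 (w(W, A) = A*(-⅙) = -A/6)
u = 2970
N(K) = -⅙ (N(K) = (-K/6)/K = -⅙)
u/N(-23) - 21502/45115 = 2970/(-⅙) - 21502/45115 = 2970*(-6) - 21502*1/45115 = -17820 - 21502/45115 = -803970802/45115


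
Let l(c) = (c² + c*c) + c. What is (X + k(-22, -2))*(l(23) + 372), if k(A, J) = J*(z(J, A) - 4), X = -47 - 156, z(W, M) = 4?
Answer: -294959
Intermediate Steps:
l(c) = c + 2*c² (l(c) = (c² + c²) + c = 2*c² + c = c + 2*c²)
X = -203
k(A, J) = 0 (k(A, J) = J*(4 - 4) = J*0 = 0)
(X + k(-22, -2))*(l(23) + 372) = (-203 + 0)*(23*(1 + 2*23) + 372) = -203*(23*(1 + 46) + 372) = -203*(23*47 + 372) = -203*(1081 + 372) = -203*1453 = -294959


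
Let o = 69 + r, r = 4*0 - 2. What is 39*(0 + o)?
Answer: 2613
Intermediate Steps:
r = -2 (r = 0 - 2 = -2)
o = 67 (o = 69 - 2 = 67)
39*(0 + o) = 39*(0 + 67) = 39*67 = 2613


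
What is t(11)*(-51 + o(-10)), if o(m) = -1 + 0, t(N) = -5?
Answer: 260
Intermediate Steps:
o(m) = -1
t(11)*(-51 + o(-10)) = -5*(-51 - 1) = -5*(-52) = 260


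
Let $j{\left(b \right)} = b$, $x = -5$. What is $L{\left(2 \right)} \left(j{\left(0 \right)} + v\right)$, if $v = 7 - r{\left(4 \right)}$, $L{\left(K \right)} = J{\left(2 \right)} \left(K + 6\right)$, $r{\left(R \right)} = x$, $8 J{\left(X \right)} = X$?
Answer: $24$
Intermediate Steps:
$J{\left(X \right)} = \frac{X}{8}$
$r{\left(R \right)} = -5$
$L{\left(K \right)} = \frac{3}{2} + \frac{K}{4}$ ($L{\left(K \right)} = \frac{1}{8} \cdot 2 \left(K + 6\right) = \frac{6 + K}{4} = \frac{3}{2} + \frac{K}{4}$)
$v = 12$ ($v = 7 - -5 = 7 + 5 = 12$)
$L{\left(2 \right)} \left(j{\left(0 \right)} + v\right) = \left(\frac{3}{2} + \frac{1}{4} \cdot 2\right) \left(0 + 12\right) = \left(\frac{3}{2} + \frac{1}{2}\right) 12 = 2 \cdot 12 = 24$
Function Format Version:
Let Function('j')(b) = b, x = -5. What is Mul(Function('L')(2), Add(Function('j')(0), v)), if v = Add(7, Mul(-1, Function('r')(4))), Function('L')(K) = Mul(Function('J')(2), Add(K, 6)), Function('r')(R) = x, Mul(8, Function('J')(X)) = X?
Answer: 24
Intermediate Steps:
Function('J')(X) = Mul(Rational(1, 8), X)
Function('r')(R) = -5
Function('L')(K) = Add(Rational(3, 2), Mul(Rational(1, 4), K)) (Function('L')(K) = Mul(Mul(Rational(1, 8), 2), Add(K, 6)) = Mul(Rational(1, 4), Add(6, K)) = Add(Rational(3, 2), Mul(Rational(1, 4), K)))
v = 12 (v = Add(7, Mul(-1, -5)) = Add(7, 5) = 12)
Mul(Function('L')(2), Add(Function('j')(0), v)) = Mul(Add(Rational(3, 2), Mul(Rational(1, 4), 2)), Add(0, 12)) = Mul(Add(Rational(3, 2), Rational(1, 2)), 12) = Mul(2, 12) = 24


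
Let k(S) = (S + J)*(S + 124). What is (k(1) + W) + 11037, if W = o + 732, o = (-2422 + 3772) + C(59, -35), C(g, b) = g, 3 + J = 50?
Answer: 19178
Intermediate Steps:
J = 47 (J = -3 + 50 = 47)
o = 1409 (o = (-2422 + 3772) + 59 = 1350 + 59 = 1409)
k(S) = (47 + S)*(124 + S) (k(S) = (S + 47)*(S + 124) = (47 + S)*(124 + S))
W = 2141 (W = 1409 + 732 = 2141)
(k(1) + W) + 11037 = ((5828 + 1² + 171*1) + 2141) + 11037 = ((5828 + 1 + 171) + 2141) + 11037 = (6000 + 2141) + 11037 = 8141 + 11037 = 19178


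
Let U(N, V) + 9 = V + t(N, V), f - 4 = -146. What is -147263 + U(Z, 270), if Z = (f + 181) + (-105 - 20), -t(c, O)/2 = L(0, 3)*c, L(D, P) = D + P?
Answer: -146486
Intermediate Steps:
f = -142 (f = 4 - 146 = -142)
t(c, O) = -6*c (t(c, O) = -2*(0 + 3)*c = -6*c)
Z = -86 (Z = (-142 + 181) + (-105 - 20) = 39 - 125 = -86)
U(N, V) = -9 + V - 6*N (U(N, V) = -9 + (V - 6*N) = -9 + V - 6*N)
-147263 + U(Z, 270) = -147263 + (-9 + 270 - 6*(-86)) = -147263 + (-9 + 270 + 516) = -147263 + 777 = -146486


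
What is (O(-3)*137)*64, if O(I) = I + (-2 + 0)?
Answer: -43840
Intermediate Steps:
O(I) = -2 + I (O(I) = I - 2 = -2 + I)
(O(-3)*137)*64 = ((-2 - 3)*137)*64 = -5*137*64 = -685*64 = -43840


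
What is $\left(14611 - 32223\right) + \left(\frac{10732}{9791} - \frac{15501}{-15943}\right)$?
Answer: $- \frac{2748873573189}{156097913} \approx -17610.0$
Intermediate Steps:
$\left(14611 - 32223\right) + \left(\frac{10732}{9791} - \frac{15501}{-15943}\right) = -17612 + \left(10732 \cdot \frac{1}{9791} - - \frac{15501}{15943}\right) = -17612 + \left(\frac{10732}{9791} + \frac{15501}{15943}\right) = -17612 + \frac{322870567}{156097913} = - \frac{2748873573189}{156097913}$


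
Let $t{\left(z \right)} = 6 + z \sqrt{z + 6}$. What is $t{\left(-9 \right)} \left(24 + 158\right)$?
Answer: $1092 - 1638 i \sqrt{3} \approx 1092.0 - 2837.1 i$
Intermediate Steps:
$t{\left(z \right)} = 6 + z \sqrt{6 + z}$
$t{\left(-9 \right)} \left(24 + 158\right) = \left(6 - 9 \sqrt{6 - 9}\right) \left(24 + 158\right) = \left(6 - 9 \sqrt{-3}\right) 182 = \left(6 - 9 i \sqrt{3}\right) 182 = 1092 - 1638 i \sqrt{3}$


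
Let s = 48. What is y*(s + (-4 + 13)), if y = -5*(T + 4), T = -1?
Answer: -855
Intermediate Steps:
y = -15 (y = -5*(-1 + 4) = -5*3 = -15)
y*(s + (-4 + 13)) = -15*(48 + (-4 + 13)) = -15*(48 + 9) = -15*57 = -855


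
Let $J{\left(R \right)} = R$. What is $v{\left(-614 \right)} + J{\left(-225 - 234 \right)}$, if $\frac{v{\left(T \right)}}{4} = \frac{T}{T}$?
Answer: $-455$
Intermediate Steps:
$v{\left(T \right)} = 4$ ($v{\left(T \right)} = 4 \frac{T}{T} = 4 \cdot 1 = 4$)
$v{\left(-614 \right)} + J{\left(-225 - 234 \right)} = 4 - 459 = -455$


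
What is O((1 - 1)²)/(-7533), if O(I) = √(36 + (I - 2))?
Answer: -√34/7533 ≈ -0.00077405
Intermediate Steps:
O(I) = √(34 + I) (O(I) = √(36 + (-2 + I)) = √(34 + I))
O((1 - 1)²)/(-7533) = √(34 + (1 - 1)²)/(-7533) = √(34 + 0²)*(-1/7533) = √(34 + 0)*(-1/7533) = √34*(-1/7533) = -√34/7533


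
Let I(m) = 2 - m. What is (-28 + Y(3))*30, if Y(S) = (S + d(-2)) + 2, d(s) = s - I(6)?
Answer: -630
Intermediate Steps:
d(s) = 4 + s (d(s) = s - (2 - 1*6) = s - (2 - 6) = s - 1*(-4) = s + 4 = 4 + s)
Y(S) = 4 + S (Y(S) = (S + (4 - 2)) + 2 = (S + 2) + 2 = (2 + S) + 2 = 4 + S)
(-28 + Y(3))*30 = (-28 + (4 + 3))*30 = (-28 + 7)*30 = -21*30 = -630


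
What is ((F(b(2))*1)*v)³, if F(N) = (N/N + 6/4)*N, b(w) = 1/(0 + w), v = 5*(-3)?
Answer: -421875/64 ≈ -6591.8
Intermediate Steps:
v = -15
b(w) = 1/w
F(N) = 5*N/2 (F(N) = (1 + 6*(¼))*N = (1 + 3/2)*N = 5*N/2)
((F(b(2))*1)*v)³ = ((((5/2)/2)*1)*(-15))³ = ((((5/2)*(½))*1)*(-15))³ = (((5/4)*1)*(-15))³ = ((5/4)*(-15))³ = (-75/4)³ = -421875/64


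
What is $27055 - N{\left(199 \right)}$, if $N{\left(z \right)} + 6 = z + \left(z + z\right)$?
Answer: $26464$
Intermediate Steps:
$N{\left(z \right)} = -6 + 3 z$ ($N{\left(z \right)} = -6 + \left(z + \left(z + z\right)\right) = -6 + \left(z + 2 z\right) = -6 + 3 z$)
$27055 - N{\left(199 \right)} = 27055 - \left(-6 + 3 \cdot 199\right) = 27055 - \left(-6 + 597\right) = 27055 - 591 = 26464$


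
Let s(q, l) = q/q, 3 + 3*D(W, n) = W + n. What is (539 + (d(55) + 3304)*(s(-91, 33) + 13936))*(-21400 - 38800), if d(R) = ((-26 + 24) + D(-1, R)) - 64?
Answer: -2731001534800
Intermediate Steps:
D(W, n) = -1 + W/3 + n/3 (D(W, n) = -1 + (W + n)/3 = -1 + (W/3 + n/3) = -1 + W/3 + n/3)
s(q, l) = 1
d(R) = -202/3 + R/3 (d(R) = ((-26 + 24) + (-1 + (⅓)*(-1) + R/3)) - 64 = (-2 + (-1 - ⅓ + R/3)) - 64 = (-2 + (-4/3 + R/3)) - 64 = (-10/3 + R/3) - 64 = -202/3 + R/3)
(539 + (d(55) + 3304)*(s(-91, 33) + 13936))*(-21400 - 38800) = (539 + ((-202/3 + (⅓)*55) + 3304)*(1 + 13936))*(-21400 - 38800) = (539 + ((-202/3 + 55/3) + 3304)*13937)*(-60200) = (539 + (-49 + 3304)*13937)*(-60200) = (539 + 3255*13937)*(-60200) = (539 + 45364935)*(-60200) = 45365474*(-60200) = -2731001534800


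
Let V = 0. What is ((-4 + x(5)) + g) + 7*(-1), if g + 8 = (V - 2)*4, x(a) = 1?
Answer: -26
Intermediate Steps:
g = -16 (g = -8 + (0 - 2)*4 = -8 - 2*4 = -8 - 8 = -16)
((-4 + x(5)) + g) + 7*(-1) = ((-4 + 1) - 16) + 7*(-1) = (-3 - 16) - 7 = -19 - 7 = -26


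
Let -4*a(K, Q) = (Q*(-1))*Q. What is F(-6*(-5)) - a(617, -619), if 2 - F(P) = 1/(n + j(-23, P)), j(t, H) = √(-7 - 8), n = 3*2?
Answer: (-383153*√15 + 2298922*I)/(4*(√15 - 6*I)) ≈ -95788.0 + 0.075943*I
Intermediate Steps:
n = 6
j(t, H) = I*√15 (j(t, H) = √(-15) = I*√15)
F(P) = 2 - 1/(6 + I*√15)
a(K, Q) = Q²/4 (a(K, Q) = -Q*(-1)*Q/4 = -(-Q)*Q/4 = -(-1)*Q²/4 = Q²/4)
F(-6*(-5)) - a(617, -619) = (32/17 + I*√15/51) - (-619)²/4 = (32/17 + I*√15/51) - 383161/4 = -6513609/68 + I*√15/51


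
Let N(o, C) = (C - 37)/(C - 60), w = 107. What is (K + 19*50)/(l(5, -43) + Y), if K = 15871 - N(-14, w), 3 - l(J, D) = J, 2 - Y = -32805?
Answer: 790517/1541835 ≈ 0.51271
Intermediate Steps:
Y = 32807 (Y = 2 - 1*(-32805) = 2 + 32805 = 32807)
l(J, D) = 3 - J
N(o, C) = (-37 + C)/(-60 + C)
K = 745867/47 (K = 15871 - (-37 + 107)/(-60 + 107) = 15871 - 70/47 = 745867/47 ≈ 15870.)
(K + 19*50)/(l(5, -43) + Y) = (745867/47 + 19*50)/((3 - 1*5) + 32807) = (745867/47 + 950)/((3 - 5) + 32807) = 790517/(47*(-2 + 32807)) = (790517/47)/32805 = (790517/47)*(1/32805) = 790517/1541835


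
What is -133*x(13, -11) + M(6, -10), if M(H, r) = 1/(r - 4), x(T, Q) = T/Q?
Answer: 24195/154 ≈ 157.11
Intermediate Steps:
M(H, r) = 1/(-4 + r)
-133*x(13, -11) + M(6, -10) = -1729/(-11) + 1/(-4 - 10) = -1729*(-1)/11 + 1/(-14) = -133*(-13/11) - 1/14 = 1729/11 - 1/14 = 24195/154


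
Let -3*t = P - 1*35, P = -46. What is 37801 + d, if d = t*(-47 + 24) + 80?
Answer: 37260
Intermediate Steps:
t = 27 (t = -(-46 - 1*35)/3 = -(-46 - 35)/3 = -⅓*(-81) = 27)
d = -541 (d = 27*(-47 + 24) + 80 = 27*(-23) + 80 = -621 + 80 = -541)
37801 + d = 37801 - 541 = 37260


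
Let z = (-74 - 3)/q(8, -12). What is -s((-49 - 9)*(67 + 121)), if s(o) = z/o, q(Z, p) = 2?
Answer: -77/21808 ≈ -0.0035308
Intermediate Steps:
z = -77/2 (z = (-74 - 3)/2 = -77*1/2 = -77/2 ≈ -38.500)
s(o) = -77/(2*o)
-s((-49 - 9)*(67 + 121)) = -(-77)/(2*((-49 - 9)*(67 + 121))) = -(-77)/(2*((-58*188))) = -(-77)/(2*(-10904)) = -(-77)*(-1)/(2*10904) = -1*77/21808 = -77/21808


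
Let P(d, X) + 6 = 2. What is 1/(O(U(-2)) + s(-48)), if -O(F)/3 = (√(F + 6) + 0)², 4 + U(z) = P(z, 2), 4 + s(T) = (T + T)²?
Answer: 1/9218 ≈ 0.00010848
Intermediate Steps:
s(T) = -4 + 4*T² (s(T) = -4 + (T + T)² = -4 + (2*T)² = -4 + 4*T²)
P(d, X) = -4 (P(d, X) = -6 + 2 = -4)
U(z) = -8 (U(z) = -4 - 4 = -8)
O(F) = -18 - 3*F (O(F) = -3*(√(F + 6) + 0)² = -3*(√(6 + F) + 0)² = -(18 + 3*F) = -3*(6 + F) = -18 - 3*F)
1/(O(U(-2)) + s(-48)) = 1/((-18 - 3*(-8)) + (-4 + 4*(-48)²)) = 1/((-18 + 24) + (-4 + 4*2304)) = 1/(6 + (-4 + 9216)) = 1/(6 + 9212) = 1/9218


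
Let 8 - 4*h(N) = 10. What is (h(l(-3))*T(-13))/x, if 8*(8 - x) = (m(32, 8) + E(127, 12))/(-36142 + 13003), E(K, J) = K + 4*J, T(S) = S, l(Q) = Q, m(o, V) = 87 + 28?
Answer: 601614/740593 ≈ 0.81234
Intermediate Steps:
m(o, V) = 115
h(N) = -½ (h(N) = 2 - ¼*10 = 2 - 5/2 = -½)
x = 740593/92556 (x = 8 - (115 + (127 + 4*12))/(8*(-36142 + 13003)) = 8 - (115 + (127 + 48))/(8*(-23139)) = 8 - (115 + 175)*(-1)/(8*23139) = 8 - 145*(-1)/(4*23139) = 8 - ⅛*(-290/23139) = 8 + 145/92556 = 740593/92556 ≈ 8.0016)
(h(l(-3))*T(-13))/x = (-½*(-13))/(740593/92556) = (13/2)*(92556/740593) = 601614/740593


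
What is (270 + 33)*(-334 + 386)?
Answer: 15756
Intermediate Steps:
(270 + 33)*(-334 + 386) = 303*52 = 15756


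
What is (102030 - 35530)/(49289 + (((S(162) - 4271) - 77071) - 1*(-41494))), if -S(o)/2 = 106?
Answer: 66500/9229 ≈ 7.2056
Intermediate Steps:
S(o) = -212 (S(o) = -2*106 = -212)
(102030 - 35530)/(49289 + (((S(162) - 4271) - 77071) - 1*(-41494))) = (102030 - 35530)/(49289 + (((-212 - 4271) - 77071) - 1*(-41494))) = 66500/(49289 + ((-4483 - 77071) + 41494)) = 66500/(49289 + (-81554 + 41494)) = 66500/(49289 - 40060) = 66500/9229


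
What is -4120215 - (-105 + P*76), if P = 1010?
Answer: -4196870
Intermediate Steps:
-4120215 - (-105 + P*76) = -4120215 - (-105 + 1010*76) = -4120215 - (-105 + 76760) = -4120215 - 1*76655 = -4120215 - 76655 = -4196870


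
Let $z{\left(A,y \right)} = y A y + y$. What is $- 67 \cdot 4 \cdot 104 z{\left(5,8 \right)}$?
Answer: $-9142016$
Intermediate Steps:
$z{\left(A,y \right)} = y + A y^{2}$ ($z{\left(A,y \right)} = A y y + y = A y^{2} + y = y + A y^{2}$)
$- 67 \cdot 4 \cdot 104 z{\left(5,8 \right)} = - 67 \cdot 4 \cdot 104 \cdot 8 \left(1 + 5 \cdot 8\right) = - 268 \cdot 104 \cdot 8 \left(1 + 40\right) = - 27872 \cdot 8 \cdot 41 = - 27872 \cdot 328 = \left(-1\right) 9142016 = -9142016$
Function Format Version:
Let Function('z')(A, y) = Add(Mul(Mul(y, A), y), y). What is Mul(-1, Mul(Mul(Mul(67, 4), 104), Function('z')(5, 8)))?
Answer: -9142016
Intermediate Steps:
Function('z')(A, y) = Add(y, Mul(A, Pow(y, 2))) (Function('z')(A, y) = Add(Mul(Mul(A, y), y), y) = Add(Mul(A, Pow(y, 2)), y) = Add(y, Mul(A, Pow(y, 2))))
Mul(-1, Mul(Mul(Mul(67, 4), 104), Function('z')(5, 8))) = Mul(-1, Mul(Mul(Mul(67, 4), 104), Mul(8, Add(1, Mul(5, 8))))) = Mul(-1, Mul(Mul(268, 104), Mul(8, Add(1, 40)))) = Mul(-1, Mul(27872, Mul(8, 41))) = Mul(-1, Mul(27872, 328)) = Mul(-1, 9142016) = -9142016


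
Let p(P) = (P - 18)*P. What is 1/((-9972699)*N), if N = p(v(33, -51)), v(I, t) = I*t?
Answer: -1/28549673161317 ≈ -3.5027e-14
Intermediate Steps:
p(P) = P*(-18 + P) (p(P) = (-18 + P)*P = P*(-18 + P))
N = 2862783 (N = (33*(-51))*(-18 + 33*(-51)) = -1683*(-18 - 1683) = -1683*(-1701) = 2862783)
1/((-9972699)*N) = 1/(-9972699*2862783) = -1/9972699*1/2862783 = -1/28549673161317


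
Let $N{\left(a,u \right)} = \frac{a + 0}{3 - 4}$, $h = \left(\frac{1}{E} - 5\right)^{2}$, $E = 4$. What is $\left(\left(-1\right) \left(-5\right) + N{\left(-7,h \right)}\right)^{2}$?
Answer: $144$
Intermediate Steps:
$h = \frac{361}{16}$ ($h = \left(\frac{1}{4} - 5\right)^{2} = \left(- \frac{19}{4}\right)^{2} = \frac{361}{16} \approx 22.563$)
$N{\left(a,u \right)} = - a$ ($N{\left(a,u \right)} = \frac{a}{-1} = a \left(-1\right) = - a$)
$\left(\left(-1\right) \left(-5\right) + N{\left(-7,h \right)}\right)^{2} = \left(\left(-1\right) \left(-5\right) - -7\right)^{2} = \left(5 + 7\right)^{2} = 12^{2} = 144$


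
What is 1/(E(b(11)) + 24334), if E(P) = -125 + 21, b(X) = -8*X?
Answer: 1/24230 ≈ 4.1271e-5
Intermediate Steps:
E(P) = -104
1/(E(b(11)) + 24334) = 1/(-104 + 24334) = 1/24230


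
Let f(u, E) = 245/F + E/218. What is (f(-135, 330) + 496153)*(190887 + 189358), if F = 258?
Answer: 5305514354145545/28122 ≈ 1.8866e+11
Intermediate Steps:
f(u, E) = 245/258 + E/218
(f(-135, 330) + 496153)*(190887 + 189358) = ((245/258 + (1/218)*330) + 496153)*(190887 + 189358) = ((245/258 + 165/109) + 496153)*380245 = (69275/28122 + 496153)*380245 = (13952883941/28122)*380245 = 5305514354145545/28122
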